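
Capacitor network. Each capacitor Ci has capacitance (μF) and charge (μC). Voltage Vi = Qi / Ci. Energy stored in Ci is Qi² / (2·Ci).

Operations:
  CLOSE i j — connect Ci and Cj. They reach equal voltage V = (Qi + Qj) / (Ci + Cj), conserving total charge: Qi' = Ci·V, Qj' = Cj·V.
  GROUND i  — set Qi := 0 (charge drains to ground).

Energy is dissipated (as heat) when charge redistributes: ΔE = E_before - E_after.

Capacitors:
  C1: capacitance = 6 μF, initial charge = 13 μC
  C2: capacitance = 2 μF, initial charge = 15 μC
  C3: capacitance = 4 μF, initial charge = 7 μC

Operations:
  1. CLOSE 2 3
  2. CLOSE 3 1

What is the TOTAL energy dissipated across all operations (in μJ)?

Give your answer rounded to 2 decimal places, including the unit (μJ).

Initial: C1(6μF, Q=13μC, V=2.17V), C2(2μF, Q=15μC, V=7.50V), C3(4μF, Q=7μC, V=1.75V)
Op 1: CLOSE 2-3: Q_total=22.00, C_total=6.00, V=3.67; Q2=7.33, Q3=14.67; dissipated=22.042
Op 2: CLOSE 3-1: Q_total=27.67, C_total=10.00, V=2.77; Q3=11.07, Q1=16.60; dissipated=2.700
Total dissipated: 24.742 μJ

Answer: 24.74 μJ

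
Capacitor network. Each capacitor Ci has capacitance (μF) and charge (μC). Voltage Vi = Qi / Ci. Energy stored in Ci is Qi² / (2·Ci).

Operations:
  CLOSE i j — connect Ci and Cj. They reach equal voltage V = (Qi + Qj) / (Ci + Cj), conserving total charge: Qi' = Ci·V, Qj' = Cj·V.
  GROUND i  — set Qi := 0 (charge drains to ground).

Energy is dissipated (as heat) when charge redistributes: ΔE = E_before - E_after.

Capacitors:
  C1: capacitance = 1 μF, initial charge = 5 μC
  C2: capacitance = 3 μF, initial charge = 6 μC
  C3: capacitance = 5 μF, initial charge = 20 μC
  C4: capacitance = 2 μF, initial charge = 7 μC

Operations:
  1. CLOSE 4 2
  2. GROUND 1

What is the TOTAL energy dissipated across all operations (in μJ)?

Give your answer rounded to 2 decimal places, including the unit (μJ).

Answer: 13.85 μJ

Derivation:
Initial: C1(1μF, Q=5μC, V=5.00V), C2(3μF, Q=6μC, V=2.00V), C3(5μF, Q=20μC, V=4.00V), C4(2μF, Q=7μC, V=3.50V)
Op 1: CLOSE 4-2: Q_total=13.00, C_total=5.00, V=2.60; Q4=5.20, Q2=7.80; dissipated=1.350
Op 2: GROUND 1: Q1=0; energy lost=12.500
Total dissipated: 13.850 μJ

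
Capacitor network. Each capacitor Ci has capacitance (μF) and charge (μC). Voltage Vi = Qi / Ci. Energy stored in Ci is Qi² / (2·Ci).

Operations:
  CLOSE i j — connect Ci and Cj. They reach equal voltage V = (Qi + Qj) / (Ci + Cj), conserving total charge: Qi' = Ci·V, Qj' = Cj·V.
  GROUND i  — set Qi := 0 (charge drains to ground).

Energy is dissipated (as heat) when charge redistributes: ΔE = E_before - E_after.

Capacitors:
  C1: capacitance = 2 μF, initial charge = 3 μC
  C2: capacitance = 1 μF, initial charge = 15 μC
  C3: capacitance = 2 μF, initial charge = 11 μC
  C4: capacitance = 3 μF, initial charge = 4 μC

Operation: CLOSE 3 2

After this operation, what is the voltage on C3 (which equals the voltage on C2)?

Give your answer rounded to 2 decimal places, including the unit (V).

Initial: C1(2μF, Q=3μC, V=1.50V), C2(1μF, Q=15μC, V=15.00V), C3(2μF, Q=11μC, V=5.50V), C4(3μF, Q=4μC, V=1.33V)
Op 1: CLOSE 3-2: Q_total=26.00, C_total=3.00, V=8.67; Q3=17.33, Q2=8.67; dissipated=30.083

Answer: 8.67 V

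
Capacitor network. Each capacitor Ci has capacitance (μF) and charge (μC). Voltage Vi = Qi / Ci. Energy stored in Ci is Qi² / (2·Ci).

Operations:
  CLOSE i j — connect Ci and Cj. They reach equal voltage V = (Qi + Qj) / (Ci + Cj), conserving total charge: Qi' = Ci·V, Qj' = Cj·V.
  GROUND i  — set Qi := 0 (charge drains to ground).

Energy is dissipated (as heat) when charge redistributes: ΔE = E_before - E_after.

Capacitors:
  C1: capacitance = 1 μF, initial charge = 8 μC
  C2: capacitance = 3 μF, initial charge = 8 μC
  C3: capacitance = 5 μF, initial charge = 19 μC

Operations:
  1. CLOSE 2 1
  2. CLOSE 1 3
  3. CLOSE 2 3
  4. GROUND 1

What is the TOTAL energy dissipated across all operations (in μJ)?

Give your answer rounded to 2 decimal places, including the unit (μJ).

Initial: C1(1μF, Q=8μC, V=8.00V), C2(3μF, Q=8μC, V=2.67V), C3(5μF, Q=19μC, V=3.80V)
Op 1: CLOSE 2-1: Q_total=16.00, C_total=4.00, V=4.00; Q2=12.00, Q1=4.00; dissipated=10.667
Op 2: CLOSE 1-3: Q_total=23.00, C_total=6.00, V=3.83; Q1=3.83, Q3=19.17; dissipated=0.017
Op 3: CLOSE 2-3: Q_total=31.17, C_total=8.00, V=3.90; Q2=11.69, Q3=19.48; dissipated=0.026
Op 4: GROUND 1: Q1=0; energy lost=7.347
Total dissipated: 18.057 μJ

Answer: 18.06 μJ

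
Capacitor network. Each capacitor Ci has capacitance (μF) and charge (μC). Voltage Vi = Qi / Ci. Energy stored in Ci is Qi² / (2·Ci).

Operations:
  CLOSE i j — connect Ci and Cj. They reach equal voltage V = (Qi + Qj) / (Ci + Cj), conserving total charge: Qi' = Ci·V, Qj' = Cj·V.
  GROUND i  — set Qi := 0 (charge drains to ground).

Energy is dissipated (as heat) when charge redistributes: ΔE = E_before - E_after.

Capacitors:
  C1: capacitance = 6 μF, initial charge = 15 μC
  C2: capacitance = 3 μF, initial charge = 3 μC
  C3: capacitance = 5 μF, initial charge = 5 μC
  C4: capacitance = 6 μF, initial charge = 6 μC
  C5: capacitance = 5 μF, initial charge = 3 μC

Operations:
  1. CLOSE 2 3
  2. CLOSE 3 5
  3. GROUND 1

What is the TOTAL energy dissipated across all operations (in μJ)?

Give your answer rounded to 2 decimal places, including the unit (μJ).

Answer: 18.95 μJ

Derivation:
Initial: C1(6μF, Q=15μC, V=2.50V), C2(3μF, Q=3μC, V=1.00V), C3(5μF, Q=5μC, V=1.00V), C4(6μF, Q=6μC, V=1.00V), C5(5μF, Q=3μC, V=0.60V)
Op 1: CLOSE 2-3: Q_total=8.00, C_total=8.00, V=1.00; Q2=3.00, Q3=5.00; dissipated=0.000
Op 2: CLOSE 3-5: Q_total=8.00, C_total=10.00, V=0.80; Q3=4.00, Q5=4.00; dissipated=0.200
Op 3: GROUND 1: Q1=0; energy lost=18.750
Total dissipated: 18.950 μJ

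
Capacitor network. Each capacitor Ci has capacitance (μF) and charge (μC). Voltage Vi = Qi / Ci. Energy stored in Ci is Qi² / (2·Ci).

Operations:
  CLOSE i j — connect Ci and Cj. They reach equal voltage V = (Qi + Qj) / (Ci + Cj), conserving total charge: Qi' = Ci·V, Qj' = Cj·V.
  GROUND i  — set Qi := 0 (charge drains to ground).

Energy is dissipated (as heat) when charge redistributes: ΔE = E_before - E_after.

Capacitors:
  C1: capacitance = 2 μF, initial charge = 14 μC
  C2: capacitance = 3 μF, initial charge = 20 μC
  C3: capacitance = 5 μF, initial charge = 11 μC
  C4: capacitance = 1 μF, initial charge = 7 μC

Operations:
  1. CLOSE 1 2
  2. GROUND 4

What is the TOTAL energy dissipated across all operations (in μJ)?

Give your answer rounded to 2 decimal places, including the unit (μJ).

Initial: C1(2μF, Q=14μC, V=7.00V), C2(3μF, Q=20μC, V=6.67V), C3(5μF, Q=11μC, V=2.20V), C4(1μF, Q=7μC, V=7.00V)
Op 1: CLOSE 1-2: Q_total=34.00, C_total=5.00, V=6.80; Q1=13.60, Q2=20.40; dissipated=0.067
Op 2: GROUND 4: Q4=0; energy lost=24.500
Total dissipated: 24.567 μJ

Answer: 24.57 μJ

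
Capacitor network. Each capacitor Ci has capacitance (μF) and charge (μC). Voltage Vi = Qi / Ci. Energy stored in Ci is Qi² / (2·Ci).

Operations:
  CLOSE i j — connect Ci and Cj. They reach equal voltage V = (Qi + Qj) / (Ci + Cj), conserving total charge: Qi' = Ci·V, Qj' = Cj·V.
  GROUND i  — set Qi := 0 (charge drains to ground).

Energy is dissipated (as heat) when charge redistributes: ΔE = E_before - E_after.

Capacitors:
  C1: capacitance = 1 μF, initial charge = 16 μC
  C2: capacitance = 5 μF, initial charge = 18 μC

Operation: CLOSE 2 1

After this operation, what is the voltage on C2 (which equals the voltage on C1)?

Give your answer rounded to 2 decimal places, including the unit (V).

Initial: C1(1μF, Q=16μC, V=16.00V), C2(5μF, Q=18μC, V=3.60V)
Op 1: CLOSE 2-1: Q_total=34.00, C_total=6.00, V=5.67; Q2=28.33, Q1=5.67; dissipated=64.067

Answer: 5.67 V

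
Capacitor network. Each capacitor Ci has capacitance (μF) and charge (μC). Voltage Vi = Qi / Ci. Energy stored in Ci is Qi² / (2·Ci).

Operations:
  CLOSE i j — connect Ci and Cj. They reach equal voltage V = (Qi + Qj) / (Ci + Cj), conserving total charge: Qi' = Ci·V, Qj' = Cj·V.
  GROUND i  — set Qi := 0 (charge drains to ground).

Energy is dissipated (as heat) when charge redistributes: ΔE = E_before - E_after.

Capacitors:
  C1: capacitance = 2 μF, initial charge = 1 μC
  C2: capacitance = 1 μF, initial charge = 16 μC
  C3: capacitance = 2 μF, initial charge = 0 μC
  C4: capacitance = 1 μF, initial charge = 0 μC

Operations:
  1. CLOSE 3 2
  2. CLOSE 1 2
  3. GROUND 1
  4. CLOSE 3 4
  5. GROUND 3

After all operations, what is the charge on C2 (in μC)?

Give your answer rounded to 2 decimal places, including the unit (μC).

Answer: 2.11 μC

Derivation:
Initial: C1(2μF, Q=1μC, V=0.50V), C2(1μF, Q=16μC, V=16.00V), C3(2μF, Q=0μC, V=0.00V), C4(1μF, Q=0μC, V=0.00V)
Op 1: CLOSE 3-2: Q_total=16.00, C_total=3.00, V=5.33; Q3=10.67, Q2=5.33; dissipated=85.333
Op 2: CLOSE 1-2: Q_total=6.33, C_total=3.00, V=2.11; Q1=4.22, Q2=2.11; dissipated=7.787
Op 3: GROUND 1: Q1=0; energy lost=4.457
Op 4: CLOSE 3-4: Q_total=10.67, C_total=3.00, V=3.56; Q3=7.11, Q4=3.56; dissipated=9.481
Op 5: GROUND 3: Q3=0; energy lost=12.642
Final charges: Q1=0.00, Q2=2.11, Q3=0.00, Q4=3.56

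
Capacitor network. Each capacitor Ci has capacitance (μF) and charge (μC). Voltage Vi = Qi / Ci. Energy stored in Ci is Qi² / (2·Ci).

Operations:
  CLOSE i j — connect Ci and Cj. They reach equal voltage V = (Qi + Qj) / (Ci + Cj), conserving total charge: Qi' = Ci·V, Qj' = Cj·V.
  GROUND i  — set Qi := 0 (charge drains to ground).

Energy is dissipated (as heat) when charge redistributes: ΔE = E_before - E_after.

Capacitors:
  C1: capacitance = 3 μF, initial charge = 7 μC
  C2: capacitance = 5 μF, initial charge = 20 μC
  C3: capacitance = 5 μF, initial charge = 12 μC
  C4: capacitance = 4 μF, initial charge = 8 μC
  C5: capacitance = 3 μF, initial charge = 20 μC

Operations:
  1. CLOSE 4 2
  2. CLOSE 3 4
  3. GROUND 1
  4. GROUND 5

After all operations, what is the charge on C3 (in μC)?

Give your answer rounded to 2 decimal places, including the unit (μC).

Answer: 13.58 μC

Derivation:
Initial: C1(3μF, Q=7μC, V=2.33V), C2(5μF, Q=20μC, V=4.00V), C3(5μF, Q=12μC, V=2.40V), C4(4μF, Q=8μC, V=2.00V), C5(3μF, Q=20μC, V=6.67V)
Op 1: CLOSE 4-2: Q_total=28.00, C_total=9.00, V=3.11; Q4=12.44, Q2=15.56; dissipated=4.444
Op 2: CLOSE 3-4: Q_total=24.44, C_total=9.00, V=2.72; Q3=13.58, Q4=10.86; dissipated=0.562
Op 3: GROUND 1: Q1=0; energy lost=8.167
Op 4: GROUND 5: Q5=0; energy lost=66.667
Final charges: Q1=0.00, Q2=15.56, Q3=13.58, Q4=10.86, Q5=0.00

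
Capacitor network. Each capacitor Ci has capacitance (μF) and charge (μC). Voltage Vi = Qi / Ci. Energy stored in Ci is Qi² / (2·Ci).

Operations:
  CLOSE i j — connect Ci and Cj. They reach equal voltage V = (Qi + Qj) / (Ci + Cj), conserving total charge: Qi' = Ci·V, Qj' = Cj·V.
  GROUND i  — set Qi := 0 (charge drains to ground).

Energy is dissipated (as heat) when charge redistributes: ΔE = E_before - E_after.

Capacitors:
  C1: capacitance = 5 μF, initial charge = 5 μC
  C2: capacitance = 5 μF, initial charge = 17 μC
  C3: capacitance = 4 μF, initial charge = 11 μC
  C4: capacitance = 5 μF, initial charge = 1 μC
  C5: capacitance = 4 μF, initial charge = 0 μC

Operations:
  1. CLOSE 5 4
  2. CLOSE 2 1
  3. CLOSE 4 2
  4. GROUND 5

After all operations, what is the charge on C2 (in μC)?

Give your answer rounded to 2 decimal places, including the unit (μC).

Initial: C1(5μF, Q=5μC, V=1.00V), C2(5μF, Q=17μC, V=3.40V), C3(4μF, Q=11μC, V=2.75V), C4(5μF, Q=1μC, V=0.20V), C5(4μF, Q=0μC, V=0.00V)
Op 1: CLOSE 5-4: Q_total=1.00, C_total=9.00, V=0.11; Q5=0.44, Q4=0.56; dissipated=0.044
Op 2: CLOSE 2-1: Q_total=22.00, C_total=10.00, V=2.20; Q2=11.00, Q1=11.00; dissipated=7.200
Op 3: CLOSE 4-2: Q_total=11.56, C_total=10.00, V=1.16; Q4=5.78, Q2=5.78; dissipated=5.454
Op 4: GROUND 5: Q5=0; energy lost=0.025
Final charges: Q1=11.00, Q2=5.78, Q3=11.00, Q4=5.78, Q5=0.00

Answer: 5.78 μC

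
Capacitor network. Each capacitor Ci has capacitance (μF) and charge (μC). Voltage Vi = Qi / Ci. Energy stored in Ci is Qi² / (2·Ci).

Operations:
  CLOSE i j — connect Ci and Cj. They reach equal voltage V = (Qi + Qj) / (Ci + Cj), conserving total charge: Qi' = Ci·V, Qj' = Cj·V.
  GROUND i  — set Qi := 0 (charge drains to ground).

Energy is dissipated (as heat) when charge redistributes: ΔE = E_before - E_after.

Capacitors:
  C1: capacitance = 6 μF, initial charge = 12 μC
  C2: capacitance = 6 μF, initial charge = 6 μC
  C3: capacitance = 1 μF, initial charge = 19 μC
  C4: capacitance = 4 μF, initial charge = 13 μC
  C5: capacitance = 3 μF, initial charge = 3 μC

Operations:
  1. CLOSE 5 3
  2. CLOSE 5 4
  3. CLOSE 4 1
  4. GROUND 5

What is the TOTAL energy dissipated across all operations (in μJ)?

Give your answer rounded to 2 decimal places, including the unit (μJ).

Initial: C1(6μF, Q=12μC, V=2.00V), C2(6μF, Q=6μC, V=1.00V), C3(1μF, Q=19μC, V=19.00V), C4(4μF, Q=13μC, V=3.25V), C5(3μF, Q=3μC, V=1.00V)
Op 1: CLOSE 5-3: Q_total=22.00, C_total=4.00, V=5.50; Q5=16.50, Q3=5.50; dissipated=121.500
Op 2: CLOSE 5-4: Q_total=29.50, C_total=7.00, V=4.21; Q5=12.64, Q4=16.86; dissipated=4.339
Op 3: CLOSE 4-1: Q_total=28.86, C_total=10.00, V=2.89; Q4=11.54, Q1=17.31; dissipated=5.884
Op 4: GROUND 5: Q5=0; energy lost=26.640
Total dissipated: 158.363 μJ

Answer: 158.36 μJ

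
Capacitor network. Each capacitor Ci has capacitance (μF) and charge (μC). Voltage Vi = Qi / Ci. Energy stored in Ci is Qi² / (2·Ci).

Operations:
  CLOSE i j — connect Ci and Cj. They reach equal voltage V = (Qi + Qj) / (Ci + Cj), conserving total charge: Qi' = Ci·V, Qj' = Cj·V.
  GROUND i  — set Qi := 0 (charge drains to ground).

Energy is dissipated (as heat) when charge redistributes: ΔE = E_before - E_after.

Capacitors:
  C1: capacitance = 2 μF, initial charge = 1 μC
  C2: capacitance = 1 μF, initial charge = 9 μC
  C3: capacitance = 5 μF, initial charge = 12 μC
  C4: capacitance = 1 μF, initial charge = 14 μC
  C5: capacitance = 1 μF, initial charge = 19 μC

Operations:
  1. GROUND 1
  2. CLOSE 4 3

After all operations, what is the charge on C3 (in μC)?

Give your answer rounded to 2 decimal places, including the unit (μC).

Answer: 21.67 μC

Derivation:
Initial: C1(2μF, Q=1μC, V=0.50V), C2(1μF, Q=9μC, V=9.00V), C3(5μF, Q=12μC, V=2.40V), C4(1μF, Q=14μC, V=14.00V), C5(1μF, Q=19μC, V=19.00V)
Op 1: GROUND 1: Q1=0; energy lost=0.250
Op 2: CLOSE 4-3: Q_total=26.00, C_total=6.00, V=4.33; Q4=4.33, Q3=21.67; dissipated=56.067
Final charges: Q1=0.00, Q2=9.00, Q3=21.67, Q4=4.33, Q5=19.00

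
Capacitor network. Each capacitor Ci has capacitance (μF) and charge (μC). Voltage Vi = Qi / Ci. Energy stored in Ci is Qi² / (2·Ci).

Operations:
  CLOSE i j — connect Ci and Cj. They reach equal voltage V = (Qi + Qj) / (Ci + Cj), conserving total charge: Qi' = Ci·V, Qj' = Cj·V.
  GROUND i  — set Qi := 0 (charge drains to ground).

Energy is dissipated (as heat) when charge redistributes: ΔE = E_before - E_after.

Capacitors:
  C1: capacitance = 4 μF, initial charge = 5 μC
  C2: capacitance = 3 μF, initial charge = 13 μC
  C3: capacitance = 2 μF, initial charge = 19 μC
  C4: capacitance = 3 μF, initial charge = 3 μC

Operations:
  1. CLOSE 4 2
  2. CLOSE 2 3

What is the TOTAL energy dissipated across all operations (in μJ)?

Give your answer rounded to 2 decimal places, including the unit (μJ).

Answer: 36.35 μJ

Derivation:
Initial: C1(4μF, Q=5μC, V=1.25V), C2(3μF, Q=13μC, V=4.33V), C3(2μF, Q=19μC, V=9.50V), C4(3μF, Q=3μC, V=1.00V)
Op 1: CLOSE 4-2: Q_total=16.00, C_total=6.00, V=2.67; Q4=8.00, Q2=8.00; dissipated=8.333
Op 2: CLOSE 2-3: Q_total=27.00, C_total=5.00, V=5.40; Q2=16.20, Q3=10.80; dissipated=28.017
Total dissipated: 36.350 μJ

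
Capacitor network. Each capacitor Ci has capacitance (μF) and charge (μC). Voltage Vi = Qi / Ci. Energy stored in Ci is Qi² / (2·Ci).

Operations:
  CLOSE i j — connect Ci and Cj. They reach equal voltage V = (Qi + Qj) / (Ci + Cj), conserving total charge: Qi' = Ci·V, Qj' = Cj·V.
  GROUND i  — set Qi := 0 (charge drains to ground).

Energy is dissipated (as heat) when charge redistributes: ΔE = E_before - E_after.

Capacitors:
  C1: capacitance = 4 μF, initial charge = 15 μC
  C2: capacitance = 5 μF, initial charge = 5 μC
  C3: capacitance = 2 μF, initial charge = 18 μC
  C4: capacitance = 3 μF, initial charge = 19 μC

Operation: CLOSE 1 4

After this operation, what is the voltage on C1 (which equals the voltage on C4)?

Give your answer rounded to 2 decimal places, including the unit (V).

Initial: C1(4μF, Q=15μC, V=3.75V), C2(5μF, Q=5μC, V=1.00V), C3(2μF, Q=18μC, V=9.00V), C4(3μF, Q=19μC, V=6.33V)
Op 1: CLOSE 1-4: Q_total=34.00, C_total=7.00, V=4.86; Q1=19.43, Q4=14.57; dissipated=5.720

Answer: 4.86 V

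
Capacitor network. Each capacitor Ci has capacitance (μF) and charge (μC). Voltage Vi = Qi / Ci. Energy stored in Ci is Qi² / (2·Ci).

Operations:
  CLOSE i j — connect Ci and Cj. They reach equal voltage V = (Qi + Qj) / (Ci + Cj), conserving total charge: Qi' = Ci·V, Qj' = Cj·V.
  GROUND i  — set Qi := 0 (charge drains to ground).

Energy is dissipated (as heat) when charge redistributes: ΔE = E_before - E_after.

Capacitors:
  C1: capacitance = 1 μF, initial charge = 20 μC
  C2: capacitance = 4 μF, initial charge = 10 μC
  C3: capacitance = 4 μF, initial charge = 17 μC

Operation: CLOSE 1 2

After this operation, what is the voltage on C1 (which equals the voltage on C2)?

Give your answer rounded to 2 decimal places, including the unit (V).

Answer: 6.00 V

Derivation:
Initial: C1(1μF, Q=20μC, V=20.00V), C2(4μF, Q=10μC, V=2.50V), C3(4μF, Q=17μC, V=4.25V)
Op 1: CLOSE 1-2: Q_total=30.00, C_total=5.00, V=6.00; Q1=6.00, Q2=24.00; dissipated=122.500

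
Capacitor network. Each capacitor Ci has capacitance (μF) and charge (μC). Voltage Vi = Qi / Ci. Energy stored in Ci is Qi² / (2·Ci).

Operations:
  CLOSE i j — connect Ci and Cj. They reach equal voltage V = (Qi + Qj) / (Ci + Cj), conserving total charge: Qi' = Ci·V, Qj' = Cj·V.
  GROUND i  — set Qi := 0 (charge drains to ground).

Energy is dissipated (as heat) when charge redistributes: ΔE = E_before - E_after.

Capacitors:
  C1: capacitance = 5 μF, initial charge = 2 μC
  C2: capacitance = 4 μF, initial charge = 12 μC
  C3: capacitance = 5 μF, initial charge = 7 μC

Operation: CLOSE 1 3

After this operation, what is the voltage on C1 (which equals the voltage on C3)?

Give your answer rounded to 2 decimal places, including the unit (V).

Initial: C1(5μF, Q=2μC, V=0.40V), C2(4μF, Q=12μC, V=3.00V), C3(5μF, Q=7μC, V=1.40V)
Op 1: CLOSE 1-3: Q_total=9.00, C_total=10.00, V=0.90; Q1=4.50, Q3=4.50; dissipated=1.250

Answer: 0.90 V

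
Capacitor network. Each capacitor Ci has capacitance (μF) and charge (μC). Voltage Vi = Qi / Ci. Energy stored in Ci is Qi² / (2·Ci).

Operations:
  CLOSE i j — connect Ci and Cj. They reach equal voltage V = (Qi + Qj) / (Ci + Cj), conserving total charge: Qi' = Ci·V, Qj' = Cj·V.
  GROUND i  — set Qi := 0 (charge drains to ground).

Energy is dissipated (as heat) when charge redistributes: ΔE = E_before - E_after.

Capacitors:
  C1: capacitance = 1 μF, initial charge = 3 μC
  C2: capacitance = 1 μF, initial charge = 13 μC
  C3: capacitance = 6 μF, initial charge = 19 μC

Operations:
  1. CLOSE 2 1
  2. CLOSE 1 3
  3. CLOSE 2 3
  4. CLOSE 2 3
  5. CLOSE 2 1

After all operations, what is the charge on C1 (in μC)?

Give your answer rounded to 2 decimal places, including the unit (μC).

Answer: 4.15 μC

Derivation:
Initial: C1(1μF, Q=3μC, V=3.00V), C2(1μF, Q=13μC, V=13.00V), C3(6μF, Q=19μC, V=3.17V)
Op 1: CLOSE 2-1: Q_total=16.00, C_total=2.00, V=8.00; Q2=8.00, Q1=8.00; dissipated=25.000
Op 2: CLOSE 1-3: Q_total=27.00, C_total=7.00, V=3.86; Q1=3.86, Q3=23.14; dissipated=10.012
Op 3: CLOSE 2-3: Q_total=31.14, C_total=7.00, V=4.45; Q2=4.45, Q3=26.69; dissipated=7.356
Op 4: CLOSE 2-3: Q_total=31.14, C_total=7.00, V=4.45; Q2=4.45, Q3=26.69; dissipated=0.000
Op 5: CLOSE 2-1: Q_total=8.31, C_total=2.00, V=4.15; Q2=4.15, Q1=4.15; dissipated=0.088
Final charges: Q1=4.15, Q2=4.15, Q3=26.69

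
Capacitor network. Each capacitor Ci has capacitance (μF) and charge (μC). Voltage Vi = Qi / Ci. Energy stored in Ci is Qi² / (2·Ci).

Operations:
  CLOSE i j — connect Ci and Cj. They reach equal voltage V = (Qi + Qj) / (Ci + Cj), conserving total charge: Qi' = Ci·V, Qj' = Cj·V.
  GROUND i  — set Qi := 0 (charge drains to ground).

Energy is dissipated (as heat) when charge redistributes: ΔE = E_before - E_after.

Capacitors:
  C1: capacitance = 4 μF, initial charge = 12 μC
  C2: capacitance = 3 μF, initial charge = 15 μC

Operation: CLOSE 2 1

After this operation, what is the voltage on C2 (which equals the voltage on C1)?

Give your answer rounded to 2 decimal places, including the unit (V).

Initial: C1(4μF, Q=12μC, V=3.00V), C2(3μF, Q=15μC, V=5.00V)
Op 1: CLOSE 2-1: Q_total=27.00, C_total=7.00, V=3.86; Q2=11.57, Q1=15.43; dissipated=3.429

Answer: 3.86 V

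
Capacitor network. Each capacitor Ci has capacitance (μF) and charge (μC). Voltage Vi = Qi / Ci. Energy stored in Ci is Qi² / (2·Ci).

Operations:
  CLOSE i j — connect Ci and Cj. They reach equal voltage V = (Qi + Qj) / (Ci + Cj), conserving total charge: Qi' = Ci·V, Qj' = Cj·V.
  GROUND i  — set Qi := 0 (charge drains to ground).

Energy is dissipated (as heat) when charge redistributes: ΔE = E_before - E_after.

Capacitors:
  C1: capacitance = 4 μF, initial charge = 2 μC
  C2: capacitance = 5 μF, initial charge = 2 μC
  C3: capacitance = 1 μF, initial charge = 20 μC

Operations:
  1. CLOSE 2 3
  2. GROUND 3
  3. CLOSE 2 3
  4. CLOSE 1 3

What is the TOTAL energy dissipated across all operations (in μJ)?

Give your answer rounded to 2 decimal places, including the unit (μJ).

Initial: C1(4μF, Q=2μC, V=0.50V), C2(5μF, Q=2μC, V=0.40V), C3(1μF, Q=20μC, V=20.00V)
Op 1: CLOSE 2-3: Q_total=22.00, C_total=6.00, V=3.67; Q2=18.33, Q3=3.67; dissipated=160.067
Op 2: GROUND 3: Q3=0; energy lost=6.722
Op 3: CLOSE 2-3: Q_total=18.33, C_total=6.00, V=3.06; Q2=15.28, Q3=3.06; dissipated=5.602
Op 4: CLOSE 1-3: Q_total=5.06, C_total=5.00, V=1.01; Q1=4.04, Q3=1.01; dissipated=2.612
Total dissipated: 175.003 μJ

Answer: 175.00 μJ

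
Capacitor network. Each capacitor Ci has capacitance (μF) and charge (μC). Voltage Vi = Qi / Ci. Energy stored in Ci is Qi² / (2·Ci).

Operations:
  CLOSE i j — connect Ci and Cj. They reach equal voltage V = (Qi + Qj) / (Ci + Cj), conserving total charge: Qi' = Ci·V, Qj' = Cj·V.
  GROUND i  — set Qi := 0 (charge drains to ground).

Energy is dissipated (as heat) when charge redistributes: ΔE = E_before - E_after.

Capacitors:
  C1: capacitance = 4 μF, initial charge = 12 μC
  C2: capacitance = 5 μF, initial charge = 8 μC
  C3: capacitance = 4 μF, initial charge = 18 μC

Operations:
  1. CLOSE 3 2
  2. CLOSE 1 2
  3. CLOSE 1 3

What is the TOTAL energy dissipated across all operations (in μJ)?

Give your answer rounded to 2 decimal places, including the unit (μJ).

Answer: 9.36 μJ

Derivation:
Initial: C1(4μF, Q=12μC, V=3.00V), C2(5μF, Q=8μC, V=1.60V), C3(4μF, Q=18μC, V=4.50V)
Op 1: CLOSE 3-2: Q_total=26.00, C_total=9.00, V=2.89; Q3=11.56, Q2=14.44; dissipated=9.344
Op 2: CLOSE 1-2: Q_total=26.44, C_total=9.00, V=2.94; Q1=11.75, Q2=14.69; dissipated=0.014
Op 3: CLOSE 1-3: Q_total=23.31, C_total=8.00, V=2.91; Q1=11.65, Q3=11.65; dissipated=0.002
Total dissipated: 9.361 μJ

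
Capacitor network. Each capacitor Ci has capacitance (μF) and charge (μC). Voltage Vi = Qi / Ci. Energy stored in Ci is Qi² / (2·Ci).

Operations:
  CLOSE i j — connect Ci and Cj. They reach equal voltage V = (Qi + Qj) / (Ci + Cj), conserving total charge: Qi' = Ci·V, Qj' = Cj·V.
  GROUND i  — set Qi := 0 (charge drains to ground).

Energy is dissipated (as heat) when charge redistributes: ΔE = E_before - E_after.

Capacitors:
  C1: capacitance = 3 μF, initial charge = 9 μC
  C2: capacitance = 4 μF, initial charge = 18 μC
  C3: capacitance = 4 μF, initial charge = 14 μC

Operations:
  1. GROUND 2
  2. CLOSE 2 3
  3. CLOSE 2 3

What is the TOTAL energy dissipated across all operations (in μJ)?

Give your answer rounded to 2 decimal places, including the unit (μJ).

Answer: 52.75 μJ

Derivation:
Initial: C1(3μF, Q=9μC, V=3.00V), C2(4μF, Q=18μC, V=4.50V), C3(4μF, Q=14μC, V=3.50V)
Op 1: GROUND 2: Q2=0; energy lost=40.500
Op 2: CLOSE 2-3: Q_total=14.00, C_total=8.00, V=1.75; Q2=7.00, Q3=7.00; dissipated=12.250
Op 3: CLOSE 2-3: Q_total=14.00, C_total=8.00, V=1.75; Q2=7.00, Q3=7.00; dissipated=0.000
Total dissipated: 52.750 μJ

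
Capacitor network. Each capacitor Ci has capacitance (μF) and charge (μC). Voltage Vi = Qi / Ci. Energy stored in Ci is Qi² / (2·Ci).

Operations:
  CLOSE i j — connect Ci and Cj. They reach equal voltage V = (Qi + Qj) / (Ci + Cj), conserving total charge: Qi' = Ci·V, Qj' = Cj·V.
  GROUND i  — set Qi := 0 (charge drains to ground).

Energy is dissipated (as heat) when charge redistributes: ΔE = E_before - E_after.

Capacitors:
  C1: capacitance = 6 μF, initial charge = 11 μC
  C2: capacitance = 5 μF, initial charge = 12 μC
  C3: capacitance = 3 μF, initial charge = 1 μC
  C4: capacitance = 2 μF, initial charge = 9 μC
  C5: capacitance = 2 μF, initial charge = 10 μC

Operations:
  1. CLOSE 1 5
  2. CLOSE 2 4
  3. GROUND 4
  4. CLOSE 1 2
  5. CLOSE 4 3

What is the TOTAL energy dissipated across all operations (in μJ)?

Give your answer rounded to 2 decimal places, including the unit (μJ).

Initial: C1(6μF, Q=11μC, V=1.83V), C2(5μF, Q=12μC, V=2.40V), C3(3μF, Q=1μC, V=0.33V), C4(2μF, Q=9μC, V=4.50V), C5(2μF, Q=10μC, V=5.00V)
Op 1: CLOSE 1-5: Q_total=21.00, C_total=8.00, V=2.62; Q1=15.75, Q5=5.25; dissipated=7.521
Op 2: CLOSE 2-4: Q_total=21.00, C_total=7.00, V=3.00; Q2=15.00, Q4=6.00; dissipated=3.150
Op 3: GROUND 4: Q4=0; energy lost=9.000
Op 4: CLOSE 1-2: Q_total=30.75, C_total=11.00, V=2.80; Q1=16.77, Q2=13.98; dissipated=0.192
Op 5: CLOSE 4-3: Q_total=1.00, C_total=5.00, V=0.20; Q4=0.40, Q3=0.60; dissipated=0.067
Total dissipated: 19.929 μJ

Answer: 19.93 μJ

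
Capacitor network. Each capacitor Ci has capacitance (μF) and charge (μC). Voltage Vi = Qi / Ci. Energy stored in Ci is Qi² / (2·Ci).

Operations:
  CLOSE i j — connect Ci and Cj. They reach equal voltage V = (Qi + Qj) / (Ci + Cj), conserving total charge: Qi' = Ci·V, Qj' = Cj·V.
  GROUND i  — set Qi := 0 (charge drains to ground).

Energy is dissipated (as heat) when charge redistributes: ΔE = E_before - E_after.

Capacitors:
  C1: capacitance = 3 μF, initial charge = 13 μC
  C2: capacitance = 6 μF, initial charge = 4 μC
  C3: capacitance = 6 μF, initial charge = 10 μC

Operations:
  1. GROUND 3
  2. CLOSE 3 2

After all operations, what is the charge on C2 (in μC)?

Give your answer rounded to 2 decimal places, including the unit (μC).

Answer: 2.00 μC

Derivation:
Initial: C1(3μF, Q=13μC, V=4.33V), C2(6μF, Q=4μC, V=0.67V), C3(6μF, Q=10μC, V=1.67V)
Op 1: GROUND 3: Q3=0; energy lost=8.333
Op 2: CLOSE 3-2: Q_total=4.00, C_total=12.00, V=0.33; Q3=2.00, Q2=2.00; dissipated=0.667
Final charges: Q1=13.00, Q2=2.00, Q3=2.00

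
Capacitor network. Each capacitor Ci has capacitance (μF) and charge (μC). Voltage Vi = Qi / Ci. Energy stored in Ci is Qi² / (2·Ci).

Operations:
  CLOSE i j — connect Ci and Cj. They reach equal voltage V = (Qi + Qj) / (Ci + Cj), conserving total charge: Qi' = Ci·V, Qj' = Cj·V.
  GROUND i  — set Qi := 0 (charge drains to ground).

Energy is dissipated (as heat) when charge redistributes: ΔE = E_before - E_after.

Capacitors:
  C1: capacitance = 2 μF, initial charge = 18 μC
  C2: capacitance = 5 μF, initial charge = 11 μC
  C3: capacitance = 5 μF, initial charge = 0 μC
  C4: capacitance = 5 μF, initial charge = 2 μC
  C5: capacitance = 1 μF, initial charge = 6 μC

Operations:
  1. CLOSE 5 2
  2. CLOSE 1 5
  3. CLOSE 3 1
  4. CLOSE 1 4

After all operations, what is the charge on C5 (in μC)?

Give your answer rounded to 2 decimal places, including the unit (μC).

Answer: 6.94 μC

Derivation:
Initial: C1(2μF, Q=18μC, V=9.00V), C2(5μF, Q=11μC, V=2.20V), C3(5μF, Q=0μC, V=0.00V), C4(5μF, Q=2μC, V=0.40V), C5(1μF, Q=6μC, V=6.00V)
Op 1: CLOSE 5-2: Q_total=17.00, C_total=6.00, V=2.83; Q5=2.83, Q2=14.17; dissipated=6.017
Op 2: CLOSE 1-5: Q_total=20.83, C_total=3.00, V=6.94; Q1=13.89, Q5=6.94; dissipated=12.676
Op 3: CLOSE 3-1: Q_total=13.89, C_total=7.00, V=1.98; Q3=9.92, Q1=3.97; dissipated=34.447
Op 4: CLOSE 1-4: Q_total=5.97, C_total=7.00, V=0.85; Q1=1.71, Q4=4.26; dissipated=1.792
Final charges: Q1=1.71, Q2=14.17, Q3=9.92, Q4=4.26, Q5=6.94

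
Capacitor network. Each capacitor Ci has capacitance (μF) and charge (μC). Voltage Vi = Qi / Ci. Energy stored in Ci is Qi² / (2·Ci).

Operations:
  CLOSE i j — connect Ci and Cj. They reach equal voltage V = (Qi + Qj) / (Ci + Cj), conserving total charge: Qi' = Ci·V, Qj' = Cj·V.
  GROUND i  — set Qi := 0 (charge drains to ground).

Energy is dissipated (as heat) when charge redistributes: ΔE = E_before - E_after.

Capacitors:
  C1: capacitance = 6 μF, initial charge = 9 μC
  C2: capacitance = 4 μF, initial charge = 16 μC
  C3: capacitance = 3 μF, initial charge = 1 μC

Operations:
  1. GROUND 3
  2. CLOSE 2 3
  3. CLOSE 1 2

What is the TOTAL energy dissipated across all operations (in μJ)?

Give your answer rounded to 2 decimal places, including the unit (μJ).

Initial: C1(6μF, Q=9μC, V=1.50V), C2(4μF, Q=16μC, V=4.00V), C3(3μF, Q=1μC, V=0.33V)
Op 1: GROUND 3: Q3=0; energy lost=0.167
Op 2: CLOSE 2-3: Q_total=16.00, C_total=7.00, V=2.29; Q2=9.14, Q3=6.86; dissipated=13.714
Op 3: CLOSE 1-2: Q_total=18.14, C_total=10.00, V=1.81; Q1=10.89, Q2=7.26; dissipated=0.741
Total dissipated: 14.622 μJ

Answer: 14.62 μJ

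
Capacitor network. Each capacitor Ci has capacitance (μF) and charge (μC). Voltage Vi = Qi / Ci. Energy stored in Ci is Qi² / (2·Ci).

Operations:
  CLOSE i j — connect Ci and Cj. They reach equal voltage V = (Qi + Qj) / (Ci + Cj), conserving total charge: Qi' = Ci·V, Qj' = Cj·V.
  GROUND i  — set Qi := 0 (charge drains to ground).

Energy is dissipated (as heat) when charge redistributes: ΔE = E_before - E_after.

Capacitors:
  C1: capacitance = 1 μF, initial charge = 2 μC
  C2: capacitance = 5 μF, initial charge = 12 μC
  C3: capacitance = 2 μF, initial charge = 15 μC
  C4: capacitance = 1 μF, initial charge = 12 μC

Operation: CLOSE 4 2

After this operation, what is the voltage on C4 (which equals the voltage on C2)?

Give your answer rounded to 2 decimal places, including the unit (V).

Answer: 4.00 V

Derivation:
Initial: C1(1μF, Q=2μC, V=2.00V), C2(5μF, Q=12μC, V=2.40V), C3(2μF, Q=15μC, V=7.50V), C4(1μF, Q=12μC, V=12.00V)
Op 1: CLOSE 4-2: Q_total=24.00, C_total=6.00, V=4.00; Q4=4.00, Q2=20.00; dissipated=38.400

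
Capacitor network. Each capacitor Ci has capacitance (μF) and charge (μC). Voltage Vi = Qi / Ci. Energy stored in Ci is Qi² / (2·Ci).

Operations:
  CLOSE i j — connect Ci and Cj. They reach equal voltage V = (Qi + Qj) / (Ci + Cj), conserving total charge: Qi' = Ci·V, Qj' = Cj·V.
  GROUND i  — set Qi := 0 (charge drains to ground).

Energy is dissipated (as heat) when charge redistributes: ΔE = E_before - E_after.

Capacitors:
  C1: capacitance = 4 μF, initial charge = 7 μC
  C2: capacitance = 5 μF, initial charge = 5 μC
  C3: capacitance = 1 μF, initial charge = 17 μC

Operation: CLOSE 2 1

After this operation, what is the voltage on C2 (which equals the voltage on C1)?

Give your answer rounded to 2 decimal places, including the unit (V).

Answer: 1.33 V

Derivation:
Initial: C1(4μF, Q=7μC, V=1.75V), C2(5μF, Q=5μC, V=1.00V), C3(1μF, Q=17μC, V=17.00V)
Op 1: CLOSE 2-1: Q_total=12.00, C_total=9.00, V=1.33; Q2=6.67, Q1=5.33; dissipated=0.625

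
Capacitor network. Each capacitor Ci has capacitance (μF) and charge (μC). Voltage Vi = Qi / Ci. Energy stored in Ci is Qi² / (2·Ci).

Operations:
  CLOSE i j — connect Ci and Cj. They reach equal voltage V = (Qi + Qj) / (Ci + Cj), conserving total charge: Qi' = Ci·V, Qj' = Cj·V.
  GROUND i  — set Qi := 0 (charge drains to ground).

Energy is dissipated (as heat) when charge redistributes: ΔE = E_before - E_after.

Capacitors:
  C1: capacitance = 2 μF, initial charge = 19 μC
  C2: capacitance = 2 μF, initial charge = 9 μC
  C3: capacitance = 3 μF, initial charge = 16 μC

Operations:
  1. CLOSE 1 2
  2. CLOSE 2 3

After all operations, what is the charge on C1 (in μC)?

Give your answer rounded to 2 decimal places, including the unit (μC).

Answer: 14.00 μC

Derivation:
Initial: C1(2μF, Q=19μC, V=9.50V), C2(2μF, Q=9μC, V=4.50V), C3(3μF, Q=16μC, V=5.33V)
Op 1: CLOSE 1-2: Q_total=28.00, C_total=4.00, V=7.00; Q1=14.00, Q2=14.00; dissipated=12.500
Op 2: CLOSE 2-3: Q_total=30.00, C_total=5.00, V=6.00; Q2=12.00, Q3=18.00; dissipated=1.667
Final charges: Q1=14.00, Q2=12.00, Q3=18.00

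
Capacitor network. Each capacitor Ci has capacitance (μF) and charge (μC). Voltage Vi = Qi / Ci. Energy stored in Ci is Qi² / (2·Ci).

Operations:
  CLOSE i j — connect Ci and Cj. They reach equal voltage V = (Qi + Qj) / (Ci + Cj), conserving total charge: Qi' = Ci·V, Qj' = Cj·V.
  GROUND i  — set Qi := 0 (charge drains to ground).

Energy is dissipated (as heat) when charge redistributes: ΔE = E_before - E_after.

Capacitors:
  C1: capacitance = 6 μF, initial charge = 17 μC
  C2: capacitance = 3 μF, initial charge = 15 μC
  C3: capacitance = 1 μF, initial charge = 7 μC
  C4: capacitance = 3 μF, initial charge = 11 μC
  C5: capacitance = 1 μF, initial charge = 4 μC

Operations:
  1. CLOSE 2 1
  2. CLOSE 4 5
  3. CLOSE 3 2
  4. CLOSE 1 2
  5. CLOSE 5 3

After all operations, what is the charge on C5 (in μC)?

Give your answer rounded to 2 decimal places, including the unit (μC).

Answer: 4.08 μC

Derivation:
Initial: C1(6μF, Q=17μC, V=2.83V), C2(3μF, Q=15μC, V=5.00V), C3(1μF, Q=7μC, V=7.00V), C4(3μF, Q=11μC, V=3.67V), C5(1μF, Q=4μC, V=4.00V)
Op 1: CLOSE 2-1: Q_total=32.00, C_total=9.00, V=3.56; Q2=10.67, Q1=21.33; dissipated=4.694
Op 2: CLOSE 4-5: Q_total=15.00, C_total=4.00, V=3.75; Q4=11.25, Q5=3.75; dissipated=0.042
Op 3: CLOSE 3-2: Q_total=17.67, C_total=4.00, V=4.42; Q3=4.42, Q2=13.25; dissipated=4.449
Op 4: CLOSE 1-2: Q_total=34.58, C_total=9.00, V=3.84; Q1=23.06, Q2=11.53; dissipated=0.742
Op 5: CLOSE 5-3: Q_total=8.17, C_total=2.00, V=4.08; Q5=4.08, Q3=4.08; dissipated=0.111
Final charges: Q1=23.06, Q2=11.53, Q3=4.08, Q4=11.25, Q5=4.08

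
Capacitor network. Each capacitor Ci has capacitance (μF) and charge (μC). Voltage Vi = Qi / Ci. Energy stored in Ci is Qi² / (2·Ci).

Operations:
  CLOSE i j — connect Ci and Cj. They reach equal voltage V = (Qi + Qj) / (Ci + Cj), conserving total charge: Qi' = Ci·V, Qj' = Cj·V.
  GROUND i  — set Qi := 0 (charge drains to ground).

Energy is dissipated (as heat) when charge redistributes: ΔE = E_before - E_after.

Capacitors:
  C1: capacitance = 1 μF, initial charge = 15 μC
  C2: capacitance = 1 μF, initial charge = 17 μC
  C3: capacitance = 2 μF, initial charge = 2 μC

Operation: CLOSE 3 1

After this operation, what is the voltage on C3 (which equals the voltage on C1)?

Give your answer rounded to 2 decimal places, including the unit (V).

Initial: C1(1μF, Q=15μC, V=15.00V), C2(1μF, Q=17μC, V=17.00V), C3(2μF, Q=2μC, V=1.00V)
Op 1: CLOSE 3-1: Q_total=17.00, C_total=3.00, V=5.67; Q3=11.33, Q1=5.67; dissipated=65.333

Answer: 5.67 V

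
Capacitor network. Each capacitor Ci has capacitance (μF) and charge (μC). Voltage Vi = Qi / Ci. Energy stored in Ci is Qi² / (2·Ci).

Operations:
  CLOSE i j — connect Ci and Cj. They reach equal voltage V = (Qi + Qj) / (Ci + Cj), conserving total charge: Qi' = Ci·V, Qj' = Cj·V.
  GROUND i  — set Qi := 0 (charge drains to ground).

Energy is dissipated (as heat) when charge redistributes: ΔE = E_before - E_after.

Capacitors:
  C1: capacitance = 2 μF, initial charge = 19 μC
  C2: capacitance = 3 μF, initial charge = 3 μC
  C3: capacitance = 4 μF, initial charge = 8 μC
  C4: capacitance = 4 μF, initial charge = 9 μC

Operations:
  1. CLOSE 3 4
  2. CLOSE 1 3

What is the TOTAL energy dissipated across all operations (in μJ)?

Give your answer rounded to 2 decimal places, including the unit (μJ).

Initial: C1(2μF, Q=19μC, V=9.50V), C2(3μF, Q=3μC, V=1.00V), C3(4μF, Q=8μC, V=2.00V), C4(4μF, Q=9μC, V=2.25V)
Op 1: CLOSE 3-4: Q_total=17.00, C_total=8.00, V=2.12; Q3=8.50, Q4=8.50; dissipated=0.062
Op 2: CLOSE 1-3: Q_total=27.50, C_total=6.00, V=4.58; Q1=9.17, Q3=18.33; dissipated=36.260
Total dissipated: 36.323 μJ

Answer: 36.32 μJ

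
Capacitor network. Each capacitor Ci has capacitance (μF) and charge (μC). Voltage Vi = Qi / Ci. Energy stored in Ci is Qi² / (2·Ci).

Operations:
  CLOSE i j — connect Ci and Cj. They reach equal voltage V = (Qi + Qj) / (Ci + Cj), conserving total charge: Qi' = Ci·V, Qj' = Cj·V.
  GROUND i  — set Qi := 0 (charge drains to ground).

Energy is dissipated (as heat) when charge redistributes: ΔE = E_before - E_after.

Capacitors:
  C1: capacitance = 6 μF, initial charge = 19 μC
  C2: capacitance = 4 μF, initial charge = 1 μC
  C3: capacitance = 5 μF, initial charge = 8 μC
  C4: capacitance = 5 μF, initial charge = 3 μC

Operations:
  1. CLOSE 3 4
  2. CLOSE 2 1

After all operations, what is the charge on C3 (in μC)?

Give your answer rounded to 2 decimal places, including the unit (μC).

Initial: C1(6μF, Q=19μC, V=3.17V), C2(4μF, Q=1μC, V=0.25V), C3(5μF, Q=8μC, V=1.60V), C4(5μF, Q=3μC, V=0.60V)
Op 1: CLOSE 3-4: Q_total=11.00, C_total=10.00, V=1.10; Q3=5.50, Q4=5.50; dissipated=1.250
Op 2: CLOSE 2-1: Q_total=20.00, C_total=10.00, V=2.00; Q2=8.00, Q1=12.00; dissipated=10.208
Final charges: Q1=12.00, Q2=8.00, Q3=5.50, Q4=5.50

Answer: 5.50 μC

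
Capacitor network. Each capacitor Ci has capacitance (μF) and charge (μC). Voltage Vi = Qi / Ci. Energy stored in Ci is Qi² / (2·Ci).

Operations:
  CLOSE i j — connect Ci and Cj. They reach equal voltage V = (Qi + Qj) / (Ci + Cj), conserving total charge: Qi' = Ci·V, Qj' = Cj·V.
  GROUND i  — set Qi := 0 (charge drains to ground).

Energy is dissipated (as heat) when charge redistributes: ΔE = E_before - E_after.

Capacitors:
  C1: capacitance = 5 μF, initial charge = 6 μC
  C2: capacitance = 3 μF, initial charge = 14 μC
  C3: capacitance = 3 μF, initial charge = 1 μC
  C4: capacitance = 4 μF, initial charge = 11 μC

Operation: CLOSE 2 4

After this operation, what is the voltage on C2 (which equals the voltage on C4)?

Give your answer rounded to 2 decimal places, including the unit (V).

Answer: 3.57 V

Derivation:
Initial: C1(5μF, Q=6μC, V=1.20V), C2(3μF, Q=14μC, V=4.67V), C3(3μF, Q=1μC, V=0.33V), C4(4μF, Q=11μC, V=2.75V)
Op 1: CLOSE 2-4: Q_total=25.00, C_total=7.00, V=3.57; Q2=10.71, Q4=14.29; dissipated=3.149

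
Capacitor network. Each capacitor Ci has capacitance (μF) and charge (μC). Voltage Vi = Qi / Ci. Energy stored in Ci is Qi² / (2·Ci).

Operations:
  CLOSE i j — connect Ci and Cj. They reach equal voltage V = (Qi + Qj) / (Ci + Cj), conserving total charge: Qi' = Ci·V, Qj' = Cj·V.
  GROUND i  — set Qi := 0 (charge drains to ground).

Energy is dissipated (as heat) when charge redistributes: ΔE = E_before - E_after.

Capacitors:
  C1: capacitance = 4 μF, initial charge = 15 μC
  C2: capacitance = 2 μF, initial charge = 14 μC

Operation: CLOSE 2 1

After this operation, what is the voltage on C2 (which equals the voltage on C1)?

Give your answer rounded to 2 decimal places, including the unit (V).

Answer: 4.83 V

Derivation:
Initial: C1(4μF, Q=15μC, V=3.75V), C2(2μF, Q=14μC, V=7.00V)
Op 1: CLOSE 2-1: Q_total=29.00, C_total=6.00, V=4.83; Q2=9.67, Q1=19.33; dissipated=7.042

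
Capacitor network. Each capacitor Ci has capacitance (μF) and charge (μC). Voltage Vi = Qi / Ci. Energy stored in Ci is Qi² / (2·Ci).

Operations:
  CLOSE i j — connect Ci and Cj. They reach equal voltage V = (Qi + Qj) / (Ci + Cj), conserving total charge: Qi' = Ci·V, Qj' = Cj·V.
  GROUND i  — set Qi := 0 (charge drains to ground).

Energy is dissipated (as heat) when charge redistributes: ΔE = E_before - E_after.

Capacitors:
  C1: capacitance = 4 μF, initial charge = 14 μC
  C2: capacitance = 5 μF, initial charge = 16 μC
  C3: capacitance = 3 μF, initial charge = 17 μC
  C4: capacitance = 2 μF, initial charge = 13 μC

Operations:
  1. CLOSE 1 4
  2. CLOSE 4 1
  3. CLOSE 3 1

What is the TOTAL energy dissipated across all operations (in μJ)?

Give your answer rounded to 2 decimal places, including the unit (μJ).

Initial: C1(4μF, Q=14μC, V=3.50V), C2(5μF, Q=16μC, V=3.20V), C3(3μF, Q=17μC, V=5.67V), C4(2μF, Q=13μC, V=6.50V)
Op 1: CLOSE 1-4: Q_total=27.00, C_total=6.00, V=4.50; Q1=18.00, Q4=9.00; dissipated=6.000
Op 2: CLOSE 4-1: Q_total=27.00, C_total=6.00, V=4.50; Q4=9.00, Q1=18.00; dissipated=0.000
Op 3: CLOSE 3-1: Q_total=35.00, C_total=7.00, V=5.00; Q3=15.00, Q1=20.00; dissipated=1.167
Total dissipated: 7.167 μJ

Answer: 7.17 μJ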